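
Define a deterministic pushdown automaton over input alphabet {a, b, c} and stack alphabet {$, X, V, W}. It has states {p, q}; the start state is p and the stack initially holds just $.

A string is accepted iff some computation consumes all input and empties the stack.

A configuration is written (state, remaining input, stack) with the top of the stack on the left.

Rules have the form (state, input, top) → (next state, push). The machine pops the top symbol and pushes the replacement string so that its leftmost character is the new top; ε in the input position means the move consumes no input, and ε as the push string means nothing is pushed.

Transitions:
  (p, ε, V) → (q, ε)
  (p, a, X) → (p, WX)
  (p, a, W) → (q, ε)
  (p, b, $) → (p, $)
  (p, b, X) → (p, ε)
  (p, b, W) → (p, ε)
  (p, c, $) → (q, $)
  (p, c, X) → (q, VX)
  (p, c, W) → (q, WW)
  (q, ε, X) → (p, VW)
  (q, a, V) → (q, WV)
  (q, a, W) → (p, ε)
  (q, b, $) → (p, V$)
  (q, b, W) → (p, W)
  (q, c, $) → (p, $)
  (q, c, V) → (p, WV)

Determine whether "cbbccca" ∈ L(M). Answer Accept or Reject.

(p, cbbccca, $)
  read c, top $: go to q, push $ → (q, bbccca, $)
  read b, top $: go to p, push V$ → (p, bccca, V$)
  ε-move, top V: go to q, push ε → (q, bccca, $)
  read b, top $: go to p, push V$ → (p, ccca, V$)
  ε-move, top V: go to q, push ε → (q, ccca, $)
  read c, top $: go to p, push $ → (p, cca, $)
  read c, top $: go to q, push $ → (q, ca, $)
  read c, top $: go to p, push $ → (p, a, $)
No transition applies at (p, a, $); input not fully consumed.

Reject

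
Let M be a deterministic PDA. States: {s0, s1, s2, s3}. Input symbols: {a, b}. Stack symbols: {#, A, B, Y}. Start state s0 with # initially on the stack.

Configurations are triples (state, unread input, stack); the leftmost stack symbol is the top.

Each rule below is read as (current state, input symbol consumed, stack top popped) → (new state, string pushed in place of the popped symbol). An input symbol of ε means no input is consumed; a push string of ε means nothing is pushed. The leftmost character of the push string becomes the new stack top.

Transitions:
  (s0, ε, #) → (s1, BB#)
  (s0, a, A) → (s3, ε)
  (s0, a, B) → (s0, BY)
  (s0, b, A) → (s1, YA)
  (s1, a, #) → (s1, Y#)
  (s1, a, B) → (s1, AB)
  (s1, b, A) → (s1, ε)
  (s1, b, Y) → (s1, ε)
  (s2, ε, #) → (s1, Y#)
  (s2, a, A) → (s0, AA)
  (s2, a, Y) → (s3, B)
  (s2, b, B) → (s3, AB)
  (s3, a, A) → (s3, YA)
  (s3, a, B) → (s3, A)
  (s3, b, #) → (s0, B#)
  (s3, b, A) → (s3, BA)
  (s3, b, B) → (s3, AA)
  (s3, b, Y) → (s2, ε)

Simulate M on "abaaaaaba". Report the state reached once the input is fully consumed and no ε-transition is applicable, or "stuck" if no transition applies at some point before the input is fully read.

stuck

(s0, abaaaaaba, #)
  ε-move, top #: go to s1, push BB# → (s1, abaaaaaba, BB#)
  read a, top B: go to s1, push AB → (s1, baaaaaba, ABB#)
  read b, top A: go to s1, push ε → (s1, aaaaaba, BB#)
  read a, top B: go to s1, push AB → (s1, aaaaba, ABB#)
No transition for (s1, a, top A); M blocks with input aaaaba remaining.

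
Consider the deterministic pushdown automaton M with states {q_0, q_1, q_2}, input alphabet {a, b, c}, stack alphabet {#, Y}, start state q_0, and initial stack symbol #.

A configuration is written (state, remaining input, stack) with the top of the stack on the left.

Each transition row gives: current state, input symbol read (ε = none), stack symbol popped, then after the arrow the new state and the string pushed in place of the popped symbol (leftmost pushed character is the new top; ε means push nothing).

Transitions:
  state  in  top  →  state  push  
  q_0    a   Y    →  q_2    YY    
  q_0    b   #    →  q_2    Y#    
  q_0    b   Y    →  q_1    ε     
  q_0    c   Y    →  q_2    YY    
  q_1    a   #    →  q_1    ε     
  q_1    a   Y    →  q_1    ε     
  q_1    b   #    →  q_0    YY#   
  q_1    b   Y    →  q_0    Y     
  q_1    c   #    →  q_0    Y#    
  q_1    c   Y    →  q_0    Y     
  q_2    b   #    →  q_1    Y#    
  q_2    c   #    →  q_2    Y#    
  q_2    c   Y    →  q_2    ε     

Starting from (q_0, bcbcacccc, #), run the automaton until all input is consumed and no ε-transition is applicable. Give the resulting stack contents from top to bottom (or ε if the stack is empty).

(q_0, bcbcacccc, #)
  read b, top #: go to q_2, push Y# → (q_2, cbcacccc, Y#)
  read c, top Y: go to q_2, push ε → (q_2, bcacccc, #)
  read b, top #: go to q_1, push Y# → (q_1, cacccc, Y#)
  read c, top Y: go to q_0, push Y → (q_0, acccc, Y#)
  read a, top Y: go to q_2, push YY → (q_2, cccc, YY#)
  read c, top Y: go to q_2, push ε → (q_2, ccc, Y#)
  read c, top Y: go to q_2, push ε → (q_2, cc, #)
  read c, top #: go to q_2, push Y# → (q_2, c, Y#)
  read c, top Y: go to q_2, push ε → (q_2, ε, #)
All input consumed in state q_2 with stack #.

#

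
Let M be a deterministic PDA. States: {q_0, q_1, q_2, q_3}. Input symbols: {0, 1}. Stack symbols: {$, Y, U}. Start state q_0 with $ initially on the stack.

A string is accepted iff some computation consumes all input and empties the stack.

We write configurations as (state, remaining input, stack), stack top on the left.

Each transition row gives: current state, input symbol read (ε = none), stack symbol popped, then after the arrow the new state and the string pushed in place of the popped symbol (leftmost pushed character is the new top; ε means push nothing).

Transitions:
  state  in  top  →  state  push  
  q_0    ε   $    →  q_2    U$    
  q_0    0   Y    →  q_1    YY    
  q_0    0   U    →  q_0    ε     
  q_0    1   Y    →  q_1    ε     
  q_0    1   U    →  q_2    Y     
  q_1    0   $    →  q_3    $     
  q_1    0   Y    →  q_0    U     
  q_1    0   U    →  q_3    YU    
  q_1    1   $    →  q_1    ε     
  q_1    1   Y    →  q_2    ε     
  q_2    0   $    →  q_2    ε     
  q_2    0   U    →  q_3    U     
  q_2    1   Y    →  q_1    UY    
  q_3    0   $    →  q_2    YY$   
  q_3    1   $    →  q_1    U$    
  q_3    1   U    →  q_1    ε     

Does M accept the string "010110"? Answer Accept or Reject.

Reject

(q_0, 010110, $)
  ε-move, top $: go to q_2, push U$ → (q_2, 010110, U$)
  read 0, top U: go to q_3, push U → (q_3, 10110, U$)
  read 1, top U: go to q_1, push ε → (q_1, 0110, $)
  read 0, top $: go to q_3, push $ → (q_3, 110, $)
  read 1, top $: go to q_1, push U$ → (q_1, 10, U$)
No transition applies at (q_1, 10, U$); input not fully consumed.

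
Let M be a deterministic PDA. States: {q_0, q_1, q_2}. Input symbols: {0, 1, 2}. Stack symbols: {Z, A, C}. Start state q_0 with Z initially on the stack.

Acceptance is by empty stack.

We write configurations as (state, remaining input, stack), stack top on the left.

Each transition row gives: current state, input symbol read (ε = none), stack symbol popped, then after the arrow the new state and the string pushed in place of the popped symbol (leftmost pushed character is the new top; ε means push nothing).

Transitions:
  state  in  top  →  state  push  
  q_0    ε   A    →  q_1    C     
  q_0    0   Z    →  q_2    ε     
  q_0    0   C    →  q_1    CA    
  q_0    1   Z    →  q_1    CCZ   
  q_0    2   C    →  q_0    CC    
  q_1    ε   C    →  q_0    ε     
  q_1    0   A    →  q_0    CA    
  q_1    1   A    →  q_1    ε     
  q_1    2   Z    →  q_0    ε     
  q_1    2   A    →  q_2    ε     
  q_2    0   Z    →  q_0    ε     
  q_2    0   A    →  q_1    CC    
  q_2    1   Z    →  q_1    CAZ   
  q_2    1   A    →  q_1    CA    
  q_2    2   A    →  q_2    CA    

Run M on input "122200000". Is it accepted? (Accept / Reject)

Accept

(q_0, 122200000, Z)
  read 1, top Z: go to q_1, push CCZ → (q_1, 22200000, CCZ)
  ε-move, top C: go to q_0, push ε → (q_0, 22200000, CZ)
  read 2, top C: go to q_0, push CC → (q_0, 2200000, CCZ)
  read 2, top C: go to q_0, push CC → (q_0, 200000, CCCZ)
  read 2, top C: go to q_0, push CC → (q_0, 00000, CCCCZ)
  read 0, top C: go to q_1, push CA → (q_1, 0000, CACCCZ)
  ε-move, top C: go to q_0, push ε → (q_0, 0000, ACCCZ)
  ε-move, top A: go to q_1, push C → (q_1, 0000, CCCCZ)
  ε-move, top C: go to q_0, push ε → (q_0, 0000, CCCZ)
  read 0, top C: go to q_1, push CA → (q_1, 000, CACCZ)
  ε-move, top C: go to q_0, push ε → (q_0, 000, ACCZ)
  ε-move, top A: go to q_1, push C → (q_1, 000, CCCZ)
  ε-move, top C: go to q_0, push ε → (q_0, 000, CCZ)
  read 0, top C: go to q_1, push CA → (q_1, 00, CACZ)
  ε-move, top C: go to q_0, push ε → (q_0, 00, ACZ)
  ε-move, top A: go to q_1, push C → (q_1, 00, CCZ)
  ε-move, top C: go to q_0, push ε → (q_0, 00, CZ)
  read 0, top C: go to q_1, push CA → (q_1, 0, CAZ)
  ε-move, top C: go to q_0, push ε → (q_0, 0, AZ)
  ε-move, top A: go to q_1, push C → (q_1, 0, CZ)
  ε-move, top C: go to q_0, push ε → (q_0, 0, Z)
  read 0, top Z: go to q_2, push ε → (q_2, ε, ε)
All input consumed and the stack is empty.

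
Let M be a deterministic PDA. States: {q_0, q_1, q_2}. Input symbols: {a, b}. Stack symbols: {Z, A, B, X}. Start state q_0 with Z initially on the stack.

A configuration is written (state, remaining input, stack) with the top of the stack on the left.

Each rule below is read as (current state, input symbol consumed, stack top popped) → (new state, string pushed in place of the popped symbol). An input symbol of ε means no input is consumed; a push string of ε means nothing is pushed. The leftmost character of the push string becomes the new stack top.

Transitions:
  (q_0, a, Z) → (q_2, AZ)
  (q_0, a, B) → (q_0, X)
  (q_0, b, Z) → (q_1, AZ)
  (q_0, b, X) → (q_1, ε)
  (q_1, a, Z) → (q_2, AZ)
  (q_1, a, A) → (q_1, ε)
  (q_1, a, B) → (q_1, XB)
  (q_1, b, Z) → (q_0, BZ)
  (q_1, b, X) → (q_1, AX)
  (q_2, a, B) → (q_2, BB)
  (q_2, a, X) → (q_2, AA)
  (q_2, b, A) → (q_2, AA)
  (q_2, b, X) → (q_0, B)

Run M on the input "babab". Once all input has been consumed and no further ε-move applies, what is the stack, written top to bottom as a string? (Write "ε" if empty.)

Z

(q_0, babab, Z) ⊢ (q_1, abab, AZ) ⊢ (q_1, bab, Z) ⊢ (q_0, ab, BZ) ⊢ (q_0, b, XZ) ⊢ (q_1, ε, Z)
All input consumed in state q_1 with stack Z.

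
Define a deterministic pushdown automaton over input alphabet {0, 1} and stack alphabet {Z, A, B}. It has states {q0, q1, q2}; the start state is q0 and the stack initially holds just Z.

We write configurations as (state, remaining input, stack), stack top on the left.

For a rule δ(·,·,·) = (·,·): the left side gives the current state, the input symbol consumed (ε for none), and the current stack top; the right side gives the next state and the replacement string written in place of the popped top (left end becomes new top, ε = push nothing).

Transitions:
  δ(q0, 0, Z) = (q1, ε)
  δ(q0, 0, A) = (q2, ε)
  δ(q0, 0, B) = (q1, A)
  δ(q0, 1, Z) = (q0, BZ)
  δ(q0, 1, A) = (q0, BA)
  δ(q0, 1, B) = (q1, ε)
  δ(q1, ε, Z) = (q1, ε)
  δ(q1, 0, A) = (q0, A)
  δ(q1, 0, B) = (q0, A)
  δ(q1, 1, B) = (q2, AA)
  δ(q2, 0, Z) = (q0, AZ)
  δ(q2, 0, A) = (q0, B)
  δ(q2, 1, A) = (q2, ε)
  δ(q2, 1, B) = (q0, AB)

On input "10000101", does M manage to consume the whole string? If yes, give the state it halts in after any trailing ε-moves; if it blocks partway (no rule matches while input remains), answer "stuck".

(q0, 10000101, Z) ⊢ (q0, 0000101, BZ) ⊢ (q1, 000101, AZ) ⊢ (q0, 00101, AZ) ⊢ (q2, 0101, Z) ⊢ (q0, 101, AZ) ⊢ (q0, 01, BAZ) ⊢ (q1, 1, AAZ)
No transition for (q1, 1, top A); M blocks with input 1 remaining.

stuck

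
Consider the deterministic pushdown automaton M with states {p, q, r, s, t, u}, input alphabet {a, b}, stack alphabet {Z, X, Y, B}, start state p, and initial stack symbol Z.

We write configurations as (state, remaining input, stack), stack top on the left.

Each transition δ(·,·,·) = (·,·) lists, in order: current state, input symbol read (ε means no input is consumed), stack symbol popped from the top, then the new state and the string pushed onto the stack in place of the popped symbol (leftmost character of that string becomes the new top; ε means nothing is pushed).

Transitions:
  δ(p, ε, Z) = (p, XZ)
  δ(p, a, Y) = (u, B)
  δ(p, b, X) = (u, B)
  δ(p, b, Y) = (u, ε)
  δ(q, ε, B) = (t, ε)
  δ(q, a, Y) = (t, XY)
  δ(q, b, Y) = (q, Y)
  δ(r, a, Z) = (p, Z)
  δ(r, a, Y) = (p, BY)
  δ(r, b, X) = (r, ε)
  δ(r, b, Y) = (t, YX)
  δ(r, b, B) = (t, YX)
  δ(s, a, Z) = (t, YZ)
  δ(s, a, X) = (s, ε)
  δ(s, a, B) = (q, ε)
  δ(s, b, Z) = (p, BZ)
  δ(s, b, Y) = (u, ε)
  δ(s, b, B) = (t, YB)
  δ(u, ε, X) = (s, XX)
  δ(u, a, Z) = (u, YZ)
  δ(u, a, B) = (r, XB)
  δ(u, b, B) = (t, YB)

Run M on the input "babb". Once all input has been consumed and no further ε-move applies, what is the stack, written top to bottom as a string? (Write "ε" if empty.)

(p, babb, Z) ⊢ (p, babb, XZ) ⊢ (u, abb, BZ) ⊢ (r, bb, XBZ) ⊢ (r, b, BZ) ⊢ (t, ε, YXZ)
All input consumed in state t with stack YXZ.

YXZ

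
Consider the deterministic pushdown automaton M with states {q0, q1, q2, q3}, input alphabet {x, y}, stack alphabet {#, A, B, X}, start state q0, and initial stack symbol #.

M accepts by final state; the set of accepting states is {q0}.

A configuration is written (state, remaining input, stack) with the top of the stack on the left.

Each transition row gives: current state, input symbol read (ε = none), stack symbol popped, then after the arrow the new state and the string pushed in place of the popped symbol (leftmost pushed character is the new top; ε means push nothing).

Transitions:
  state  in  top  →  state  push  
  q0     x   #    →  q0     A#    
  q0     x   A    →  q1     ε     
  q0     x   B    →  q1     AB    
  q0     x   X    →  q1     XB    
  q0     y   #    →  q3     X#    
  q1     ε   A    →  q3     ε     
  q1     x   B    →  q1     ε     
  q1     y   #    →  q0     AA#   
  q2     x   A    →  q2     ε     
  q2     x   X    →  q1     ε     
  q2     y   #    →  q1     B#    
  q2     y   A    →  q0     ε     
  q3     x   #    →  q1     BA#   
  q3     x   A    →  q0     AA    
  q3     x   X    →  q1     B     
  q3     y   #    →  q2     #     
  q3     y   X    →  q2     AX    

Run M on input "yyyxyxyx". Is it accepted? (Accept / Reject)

Reject

(q0, yyyxyxyx, #)
  read y, top #: go to q3, push X# → (q3, yyxyxyx, X#)
  read y, top X: go to q2, push AX → (q2, yxyxyx, AX#)
  read y, top A: go to q0, push ε → (q0, xyxyx, X#)
  read x, top X: go to q1, push XB → (q1, yxyx, XB#)
No transition applies at (q1, yxyx, XB#); input not fully consumed.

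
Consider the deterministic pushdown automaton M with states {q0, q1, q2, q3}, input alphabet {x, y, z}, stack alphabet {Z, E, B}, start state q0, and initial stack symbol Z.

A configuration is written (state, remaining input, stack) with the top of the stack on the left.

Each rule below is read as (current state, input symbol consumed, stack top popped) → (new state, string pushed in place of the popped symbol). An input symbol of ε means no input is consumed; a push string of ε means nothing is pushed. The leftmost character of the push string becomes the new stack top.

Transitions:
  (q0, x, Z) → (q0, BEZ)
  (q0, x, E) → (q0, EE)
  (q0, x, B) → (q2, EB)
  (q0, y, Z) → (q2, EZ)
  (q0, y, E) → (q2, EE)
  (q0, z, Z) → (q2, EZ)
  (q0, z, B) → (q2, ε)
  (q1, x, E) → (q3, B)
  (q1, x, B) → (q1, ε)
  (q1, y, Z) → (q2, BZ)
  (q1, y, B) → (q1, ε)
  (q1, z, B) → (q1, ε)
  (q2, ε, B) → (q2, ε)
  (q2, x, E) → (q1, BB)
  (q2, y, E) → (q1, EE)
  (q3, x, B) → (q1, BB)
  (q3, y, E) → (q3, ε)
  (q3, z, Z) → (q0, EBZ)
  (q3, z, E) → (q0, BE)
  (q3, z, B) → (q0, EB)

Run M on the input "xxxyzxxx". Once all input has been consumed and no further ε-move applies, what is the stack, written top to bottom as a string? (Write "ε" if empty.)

BBZ

(q0, xxxyzxxx, Z) ⊢ (q0, xxyzxxx, BEZ) ⊢ (q2, xyzxxx, EBEZ) ⊢ (q1, yzxxx, BBBEZ) ⊢ (q1, zxxx, BBEZ) ⊢ (q1, xxx, BEZ) ⊢ (q1, xx, EZ) ⊢ (q3, x, BZ) ⊢ (q1, ε, BBZ)
All input consumed in state q1 with stack BBZ.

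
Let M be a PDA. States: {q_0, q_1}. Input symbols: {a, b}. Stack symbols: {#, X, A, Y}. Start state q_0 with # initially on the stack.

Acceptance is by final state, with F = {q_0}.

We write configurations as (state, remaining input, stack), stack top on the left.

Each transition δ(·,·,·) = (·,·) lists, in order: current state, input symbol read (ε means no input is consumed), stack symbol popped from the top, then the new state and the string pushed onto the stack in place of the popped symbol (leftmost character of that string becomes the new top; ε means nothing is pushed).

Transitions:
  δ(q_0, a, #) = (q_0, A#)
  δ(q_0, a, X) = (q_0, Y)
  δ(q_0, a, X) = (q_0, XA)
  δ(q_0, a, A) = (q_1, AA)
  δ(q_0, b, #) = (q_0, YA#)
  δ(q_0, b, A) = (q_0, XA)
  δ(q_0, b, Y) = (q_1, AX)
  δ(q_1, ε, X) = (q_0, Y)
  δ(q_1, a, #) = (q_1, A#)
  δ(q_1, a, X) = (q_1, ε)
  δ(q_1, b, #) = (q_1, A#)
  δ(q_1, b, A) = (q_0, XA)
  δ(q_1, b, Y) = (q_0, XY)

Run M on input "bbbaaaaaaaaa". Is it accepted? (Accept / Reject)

One accepting computation: (q_0, bbbaaaaaaaaa, #) ⊢ (q_0, bbaaaaaaaaa, YA#) ⊢ (q_1, baaaaaaaaa, AXA#) ⊢ (q_0, aaaaaaaaa, XAXA#) ⊢ (q_0, aaaaaaaa, XAAXA#) ⊢ (q_0, aaaaaaa, XAAAXA#) ⊢ (q_0, aaaaaa, XAAAAXA#) ⊢ (q_0, aaaaa, XAAAAAXA#) ⊢ (q_0, aaaa, XAAAAAAXA#) ⊢ (q_0, aaa, XAAAAAAAXA#) ⊢ (q_0, aa, XAAAAAAAAXA#) ⊢ (q_0, a, XAAAAAAAAAXA#) ⊢ (q_0, ε, YAAAAAAAAAXA#)
All input consumed and state q_0 ∈ F.

Accept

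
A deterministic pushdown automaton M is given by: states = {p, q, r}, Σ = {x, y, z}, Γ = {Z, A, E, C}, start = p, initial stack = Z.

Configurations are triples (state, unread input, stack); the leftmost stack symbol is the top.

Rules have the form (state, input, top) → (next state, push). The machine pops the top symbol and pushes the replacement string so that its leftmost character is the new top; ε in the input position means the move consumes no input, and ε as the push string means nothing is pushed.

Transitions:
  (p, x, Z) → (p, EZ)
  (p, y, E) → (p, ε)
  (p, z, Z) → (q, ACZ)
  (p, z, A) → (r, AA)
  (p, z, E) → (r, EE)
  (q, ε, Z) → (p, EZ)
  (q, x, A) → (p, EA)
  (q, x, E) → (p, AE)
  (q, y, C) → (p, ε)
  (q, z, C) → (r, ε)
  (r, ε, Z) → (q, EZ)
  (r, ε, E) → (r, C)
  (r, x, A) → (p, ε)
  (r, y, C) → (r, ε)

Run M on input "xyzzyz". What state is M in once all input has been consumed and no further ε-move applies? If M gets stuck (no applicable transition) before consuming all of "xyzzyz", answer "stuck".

stuck

(p, xyzzyz, Z)
  read x, top Z: go to p, push EZ → (p, yzzyz, EZ)
  read y, top E: go to p, push ε → (p, zzyz, Z)
  read z, top Z: go to q, push ACZ → (q, zyz, ACZ)
No transition for (q, z, top A); M blocks with input zyz remaining.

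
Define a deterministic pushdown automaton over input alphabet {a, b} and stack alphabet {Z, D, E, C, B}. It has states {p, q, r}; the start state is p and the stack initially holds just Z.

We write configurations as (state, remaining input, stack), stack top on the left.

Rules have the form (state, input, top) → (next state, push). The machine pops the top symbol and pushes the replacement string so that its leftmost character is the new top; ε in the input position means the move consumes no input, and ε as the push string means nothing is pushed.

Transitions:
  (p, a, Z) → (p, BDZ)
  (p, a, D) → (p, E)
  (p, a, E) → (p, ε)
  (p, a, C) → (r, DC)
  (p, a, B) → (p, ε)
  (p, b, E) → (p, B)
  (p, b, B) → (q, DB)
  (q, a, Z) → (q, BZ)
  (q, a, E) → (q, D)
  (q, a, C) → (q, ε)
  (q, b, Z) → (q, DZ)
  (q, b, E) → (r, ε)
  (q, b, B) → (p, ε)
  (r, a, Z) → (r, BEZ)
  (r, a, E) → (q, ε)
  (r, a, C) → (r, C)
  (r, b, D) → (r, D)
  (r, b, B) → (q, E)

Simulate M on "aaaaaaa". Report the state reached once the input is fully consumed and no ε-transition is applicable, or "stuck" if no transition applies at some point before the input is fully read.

p

(p, aaaaaaa, Z) ⊢ (p, aaaaaa, BDZ) ⊢ (p, aaaaa, DZ) ⊢ (p, aaaa, EZ) ⊢ (p, aaa, Z) ⊢ (p, aa, BDZ) ⊢ (p, a, DZ) ⊢ (p, ε, EZ)
All input consumed; M is in state p.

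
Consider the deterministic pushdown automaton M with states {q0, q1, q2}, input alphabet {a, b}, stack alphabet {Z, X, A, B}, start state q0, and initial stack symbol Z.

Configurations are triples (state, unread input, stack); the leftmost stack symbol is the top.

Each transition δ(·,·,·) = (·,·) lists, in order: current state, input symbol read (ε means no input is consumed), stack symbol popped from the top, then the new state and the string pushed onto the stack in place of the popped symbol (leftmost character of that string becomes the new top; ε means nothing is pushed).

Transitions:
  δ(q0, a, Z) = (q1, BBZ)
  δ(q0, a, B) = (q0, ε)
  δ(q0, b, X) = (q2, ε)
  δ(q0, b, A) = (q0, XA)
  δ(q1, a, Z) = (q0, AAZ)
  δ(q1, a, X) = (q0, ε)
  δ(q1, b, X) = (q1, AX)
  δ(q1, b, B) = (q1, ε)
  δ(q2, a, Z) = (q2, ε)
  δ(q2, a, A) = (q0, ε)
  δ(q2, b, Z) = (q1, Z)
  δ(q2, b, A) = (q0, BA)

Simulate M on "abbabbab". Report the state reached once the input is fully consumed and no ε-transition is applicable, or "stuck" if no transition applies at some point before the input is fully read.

q0

(q0, abbabbab, Z)
  read a, top Z: go to q1, push BBZ → (q1, bbabbab, BBZ)
  read b, top B: go to q1, push ε → (q1, babbab, BZ)
  read b, top B: go to q1, push ε → (q1, abbab, Z)
  read a, top Z: go to q0, push AAZ → (q0, bbab, AAZ)
  read b, top A: go to q0, push XA → (q0, bab, XAAZ)
  read b, top X: go to q2, push ε → (q2, ab, AAZ)
  read a, top A: go to q0, push ε → (q0, b, AZ)
  read b, top A: go to q0, push XA → (q0, ε, XAZ)
All input consumed; M is in state q0.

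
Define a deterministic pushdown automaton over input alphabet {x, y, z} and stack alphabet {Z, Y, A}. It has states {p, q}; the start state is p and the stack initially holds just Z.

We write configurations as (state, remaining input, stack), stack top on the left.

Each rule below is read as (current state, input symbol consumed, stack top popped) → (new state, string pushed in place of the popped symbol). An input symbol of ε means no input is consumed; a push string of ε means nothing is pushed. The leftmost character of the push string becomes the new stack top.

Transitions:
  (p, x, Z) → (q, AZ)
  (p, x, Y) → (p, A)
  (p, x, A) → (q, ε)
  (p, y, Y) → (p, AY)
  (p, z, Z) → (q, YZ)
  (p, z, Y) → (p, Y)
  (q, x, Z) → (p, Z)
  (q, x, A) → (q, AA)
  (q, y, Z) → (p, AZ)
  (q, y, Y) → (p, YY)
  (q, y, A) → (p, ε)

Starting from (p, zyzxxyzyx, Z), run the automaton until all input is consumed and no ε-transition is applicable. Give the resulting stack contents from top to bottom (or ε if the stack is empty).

YYZ

(p, zyzxxyzyx, Z)
  read z, top Z: go to q, push YZ → (q, yzxxyzyx, YZ)
  read y, top Y: go to p, push YY → (p, zxxyzyx, YYZ)
  read z, top Y: go to p, push Y → (p, xxyzyx, YYZ)
  read x, top Y: go to p, push A → (p, xyzyx, AYZ)
  read x, top A: go to q, push ε → (q, yzyx, YZ)
  read y, top Y: go to p, push YY → (p, zyx, YYZ)
  read z, top Y: go to p, push Y → (p, yx, YYZ)
  read y, top Y: go to p, push AY → (p, x, AYYZ)
  read x, top A: go to q, push ε → (q, ε, YYZ)
All input consumed in state q with stack YYZ.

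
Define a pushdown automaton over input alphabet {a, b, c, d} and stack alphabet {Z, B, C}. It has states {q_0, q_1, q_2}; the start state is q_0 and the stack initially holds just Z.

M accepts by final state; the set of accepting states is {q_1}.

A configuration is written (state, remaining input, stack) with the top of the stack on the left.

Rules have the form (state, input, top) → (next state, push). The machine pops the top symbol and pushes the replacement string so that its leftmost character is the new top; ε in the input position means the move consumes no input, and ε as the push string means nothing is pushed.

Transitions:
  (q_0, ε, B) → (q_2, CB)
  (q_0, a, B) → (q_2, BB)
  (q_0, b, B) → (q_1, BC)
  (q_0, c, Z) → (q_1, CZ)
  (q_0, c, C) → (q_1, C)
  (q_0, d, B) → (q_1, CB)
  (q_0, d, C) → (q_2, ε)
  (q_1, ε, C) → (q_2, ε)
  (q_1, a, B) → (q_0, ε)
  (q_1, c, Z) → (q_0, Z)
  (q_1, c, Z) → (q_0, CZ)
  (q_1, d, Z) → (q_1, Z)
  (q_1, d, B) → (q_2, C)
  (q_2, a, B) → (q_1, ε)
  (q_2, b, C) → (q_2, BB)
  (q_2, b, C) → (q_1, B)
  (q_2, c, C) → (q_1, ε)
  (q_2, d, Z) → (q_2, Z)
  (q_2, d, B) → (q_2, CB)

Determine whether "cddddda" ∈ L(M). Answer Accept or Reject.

Reject

No computation consumes all input and reaches a final state.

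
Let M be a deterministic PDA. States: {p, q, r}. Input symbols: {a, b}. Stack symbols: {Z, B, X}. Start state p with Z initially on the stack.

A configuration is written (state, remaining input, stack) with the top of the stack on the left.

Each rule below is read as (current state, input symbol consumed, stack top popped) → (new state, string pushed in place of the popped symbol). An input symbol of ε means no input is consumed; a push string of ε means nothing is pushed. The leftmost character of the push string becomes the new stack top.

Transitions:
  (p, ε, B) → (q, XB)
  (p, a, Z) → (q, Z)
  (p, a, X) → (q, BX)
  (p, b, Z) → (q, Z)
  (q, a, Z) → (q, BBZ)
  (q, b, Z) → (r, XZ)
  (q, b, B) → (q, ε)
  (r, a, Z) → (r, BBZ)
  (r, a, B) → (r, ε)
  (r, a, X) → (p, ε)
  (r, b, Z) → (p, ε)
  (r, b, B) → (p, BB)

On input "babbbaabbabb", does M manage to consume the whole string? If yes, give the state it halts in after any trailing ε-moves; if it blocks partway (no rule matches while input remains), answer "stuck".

(p, babbbaabbabb, Z)
  read b, top Z: go to q, push Z → (q, abbbaabbabb, Z)
  read a, top Z: go to q, push BBZ → (q, bbbaabbabb, BBZ)
  read b, top B: go to q, push ε → (q, bbaabbabb, BZ)
  read b, top B: go to q, push ε → (q, baabbabb, Z)
  read b, top Z: go to r, push XZ → (r, aabbabb, XZ)
  read a, top X: go to p, push ε → (p, abbabb, Z)
  read a, top Z: go to q, push Z → (q, bbabb, Z)
  read b, top Z: go to r, push XZ → (r, babb, XZ)
No transition for (r, b, top X); M blocks with input babb remaining.

stuck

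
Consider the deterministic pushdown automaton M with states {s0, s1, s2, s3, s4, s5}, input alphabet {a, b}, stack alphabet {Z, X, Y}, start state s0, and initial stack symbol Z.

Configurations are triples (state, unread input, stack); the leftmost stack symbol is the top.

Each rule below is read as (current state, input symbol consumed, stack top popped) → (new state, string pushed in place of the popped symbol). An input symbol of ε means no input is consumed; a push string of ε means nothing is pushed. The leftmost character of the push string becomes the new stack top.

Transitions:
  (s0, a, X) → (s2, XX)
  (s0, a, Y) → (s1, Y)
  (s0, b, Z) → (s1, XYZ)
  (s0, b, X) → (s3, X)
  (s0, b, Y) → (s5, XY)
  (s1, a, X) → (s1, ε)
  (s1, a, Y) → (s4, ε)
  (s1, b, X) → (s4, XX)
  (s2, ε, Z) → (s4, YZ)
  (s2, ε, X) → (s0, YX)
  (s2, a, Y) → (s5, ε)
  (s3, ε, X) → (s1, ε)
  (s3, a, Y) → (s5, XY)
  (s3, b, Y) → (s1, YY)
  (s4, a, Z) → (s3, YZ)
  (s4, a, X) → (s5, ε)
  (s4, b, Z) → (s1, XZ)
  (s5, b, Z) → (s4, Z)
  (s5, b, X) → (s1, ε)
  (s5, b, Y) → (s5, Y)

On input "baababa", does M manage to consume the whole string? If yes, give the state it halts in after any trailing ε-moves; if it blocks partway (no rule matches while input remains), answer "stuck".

stuck

(s0, baababa, Z)
  read b, top Z: go to s1, push XYZ → (s1, aababa, XYZ)
  read a, top X: go to s1, push ε → (s1, ababa, YZ)
  read a, top Y: go to s4, push ε → (s4, baba, Z)
  read b, top Z: go to s1, push XZ → (s1, aba, XZ)
  read a, top X: go to s1, push ε → (s1, ba, Z)
No transition for (s1, b, top Z); M blocks with input ba remaining.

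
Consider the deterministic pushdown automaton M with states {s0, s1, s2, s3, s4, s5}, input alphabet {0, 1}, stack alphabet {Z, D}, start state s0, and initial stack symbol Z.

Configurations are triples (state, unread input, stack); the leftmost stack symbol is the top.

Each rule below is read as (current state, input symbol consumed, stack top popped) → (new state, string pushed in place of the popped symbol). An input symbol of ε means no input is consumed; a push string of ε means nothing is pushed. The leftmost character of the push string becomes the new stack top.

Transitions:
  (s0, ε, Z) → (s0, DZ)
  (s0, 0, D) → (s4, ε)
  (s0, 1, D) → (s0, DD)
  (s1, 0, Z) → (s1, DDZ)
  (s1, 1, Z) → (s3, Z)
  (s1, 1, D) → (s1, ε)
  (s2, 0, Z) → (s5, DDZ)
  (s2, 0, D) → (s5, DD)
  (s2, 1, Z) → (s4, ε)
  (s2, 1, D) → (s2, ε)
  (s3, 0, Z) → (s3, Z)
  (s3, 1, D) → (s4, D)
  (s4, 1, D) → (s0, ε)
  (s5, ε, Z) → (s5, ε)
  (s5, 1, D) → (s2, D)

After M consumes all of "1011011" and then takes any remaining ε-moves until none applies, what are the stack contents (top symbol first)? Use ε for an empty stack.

(s0, 1011011, Z)
  ε-move, top Z: go to s0, push DZ → (s0, 1011011, DZ)
  read 1, top D: go to s0, push DD → (s0, 011011, DDZ)
  read 0, top D: go to s4, push ε → (s4, 11011, DZ)
  read 1, top D: go to s0, push ε → (s0, 1011, Z)
  ε-move, top Z: go to s0, push DZ → (s0, 1011, DZ)
  read 1, top D: go to s0, push DD → (s0, 011, DDZ)
  read 0, top D: go to s4, push ε → (s4, 11, DZ)
  read 1, top D: go to s0, push ε → (s0, 1, Z)
  ε-move, top Z: go to s0, push DZ → (s0, 1, DZ)
  read 1, top D: go to s0, push DD → (s0, ε, DDZ)
All input consumed in state s0 with stack DDZ.

DDZ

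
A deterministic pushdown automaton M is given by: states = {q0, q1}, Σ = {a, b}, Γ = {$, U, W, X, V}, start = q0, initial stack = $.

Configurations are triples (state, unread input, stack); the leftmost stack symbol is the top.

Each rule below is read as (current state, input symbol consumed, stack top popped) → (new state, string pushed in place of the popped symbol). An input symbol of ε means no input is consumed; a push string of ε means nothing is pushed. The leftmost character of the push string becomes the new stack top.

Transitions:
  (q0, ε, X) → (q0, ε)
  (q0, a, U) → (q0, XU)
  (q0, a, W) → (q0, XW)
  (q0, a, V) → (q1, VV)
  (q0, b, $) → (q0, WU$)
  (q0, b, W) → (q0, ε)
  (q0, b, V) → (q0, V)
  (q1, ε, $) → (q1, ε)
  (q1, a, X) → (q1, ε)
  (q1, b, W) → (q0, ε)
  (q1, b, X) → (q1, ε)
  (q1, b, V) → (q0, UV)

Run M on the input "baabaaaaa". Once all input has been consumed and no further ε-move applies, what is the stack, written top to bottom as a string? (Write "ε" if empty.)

(q0, baabaaaaa, $)
  read b, top $: go to q0, push WU$ → (q0, aabaaaaa, WU$)
  read a, top W: go to q0, push XW → (q0, abaaaaa, XWU$)
  ε-move, top X: go to q0, push ε → (q0, abaaaaa, WU$)
  read a, top W: go to q0, push XW → (q0, baaaaa, XWU$)
  ε-move, top X: go to q0, push ε → (q0, baaaaa, WU$)
  read b, top W: go to q0, push ε → (q0, aaaaa, U$)
  read a, top U: go to q0, push XU → (q0, aaaa, XU$)
  ε-move, top X: go to q0, push ε → (q0, aaaa, U$)
  read a, top U: go to q0, push XU → (q0, aaa, XU$)
  ε-move, top X: go to q0, push ε → (q0, aaa, U$)
  read a, top U: go to q0, push XU → (q0, aa, XU$)
  ε-move, top X: go to q0, push ε → (q0, aa, U$)
  read a, top U: go to q0, push XU → (q0, a, XU$)
  ε-move, top X: go to q0, push ε → (q0, a, U$)
  read a, top U: go to q0, push XU → (q0, ε, XU$)
  ε-move, top X: go to q0, push ε → (q0, ε, U$)
All input consumed in state q0 with stack U$.

U$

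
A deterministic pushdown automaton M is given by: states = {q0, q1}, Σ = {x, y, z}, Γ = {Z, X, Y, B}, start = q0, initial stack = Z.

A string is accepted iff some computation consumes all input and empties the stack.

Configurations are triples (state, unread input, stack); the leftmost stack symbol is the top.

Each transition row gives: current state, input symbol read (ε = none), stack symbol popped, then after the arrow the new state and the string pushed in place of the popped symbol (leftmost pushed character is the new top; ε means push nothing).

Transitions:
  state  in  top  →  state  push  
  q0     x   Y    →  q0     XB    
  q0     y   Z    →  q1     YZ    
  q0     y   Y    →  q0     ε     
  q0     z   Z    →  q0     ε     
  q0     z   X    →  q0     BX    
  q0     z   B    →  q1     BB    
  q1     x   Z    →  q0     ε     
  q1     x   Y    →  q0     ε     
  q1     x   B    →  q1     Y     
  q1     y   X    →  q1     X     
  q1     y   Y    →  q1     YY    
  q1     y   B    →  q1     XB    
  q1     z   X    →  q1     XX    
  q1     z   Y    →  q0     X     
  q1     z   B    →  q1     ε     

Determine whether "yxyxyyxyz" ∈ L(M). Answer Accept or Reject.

(q0, yxyxyyxyz, Z) ⊢ (q1, xyxyyxyz, YZ) ⊢ (q0, yxyyxyz, Z) ⊢ (q1, xyyxyz, YZ) ⊢ (q0, yyxyz, Z) ⊢ (q1, yxyz, YZ) ⊢ (q1, xyz, YYZ) ⊢ (q0, yz, YZ) ⊢ (q0, z, Z) ⊢ (q0, ε, ε)
All input consumed and the stack is empty.

Accept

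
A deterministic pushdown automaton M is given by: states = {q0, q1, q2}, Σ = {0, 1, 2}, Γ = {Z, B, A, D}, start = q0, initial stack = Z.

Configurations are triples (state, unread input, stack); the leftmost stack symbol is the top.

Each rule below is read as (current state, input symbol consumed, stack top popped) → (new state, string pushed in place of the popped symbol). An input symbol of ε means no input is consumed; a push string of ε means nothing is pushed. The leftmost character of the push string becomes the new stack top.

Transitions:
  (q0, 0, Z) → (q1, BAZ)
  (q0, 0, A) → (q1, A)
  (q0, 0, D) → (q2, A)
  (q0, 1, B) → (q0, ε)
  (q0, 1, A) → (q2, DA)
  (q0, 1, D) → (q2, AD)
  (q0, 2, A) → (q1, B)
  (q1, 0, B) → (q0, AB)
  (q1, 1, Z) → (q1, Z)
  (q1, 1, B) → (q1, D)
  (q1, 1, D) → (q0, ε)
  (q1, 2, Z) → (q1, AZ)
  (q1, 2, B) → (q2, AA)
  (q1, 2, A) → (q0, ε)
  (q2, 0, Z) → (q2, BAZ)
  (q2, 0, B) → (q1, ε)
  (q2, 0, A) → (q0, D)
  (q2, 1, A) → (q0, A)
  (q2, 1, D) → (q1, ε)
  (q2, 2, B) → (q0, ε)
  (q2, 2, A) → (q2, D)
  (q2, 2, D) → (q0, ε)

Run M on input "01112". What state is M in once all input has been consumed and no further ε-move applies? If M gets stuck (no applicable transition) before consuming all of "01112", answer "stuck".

(q0, 01112, Z)
  read 0, top Z: go to q1, push BAZ → (q1, 1112, BAZ)
  read 1, top B: go to q1, push D → (q1, 112, DAZ)
  read 1, top D: go to q0, push ε → (q0, 12, AZ)
  read 1, top A: go to q2, push DA → (q2, 2, DAZ)
  read 2, top D: go to q0, push ε → (q0, ε, AZ)
All input consumed; M is in state q0.

q0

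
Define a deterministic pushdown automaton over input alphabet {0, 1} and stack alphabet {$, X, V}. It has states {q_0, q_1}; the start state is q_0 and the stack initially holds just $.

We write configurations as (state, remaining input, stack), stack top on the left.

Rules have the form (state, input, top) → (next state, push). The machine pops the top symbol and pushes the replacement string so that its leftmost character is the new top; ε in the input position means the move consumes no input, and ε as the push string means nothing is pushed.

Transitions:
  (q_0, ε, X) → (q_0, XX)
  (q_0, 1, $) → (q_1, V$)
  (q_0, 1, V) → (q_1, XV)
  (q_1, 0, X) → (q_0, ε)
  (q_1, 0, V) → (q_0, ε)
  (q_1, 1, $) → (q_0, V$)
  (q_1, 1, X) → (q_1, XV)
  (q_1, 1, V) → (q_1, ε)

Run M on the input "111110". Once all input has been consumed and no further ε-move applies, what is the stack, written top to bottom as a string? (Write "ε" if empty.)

(q_0, 111110, $)
  read 1, top $: go to q_1, push V$ → (q_1, 11110, V$)
  read 1, top V: go to q_1, push ε → (q_1, 1110, $)
  read 1, top $: go to q_0, push V$ → (q_0, 110, V$)
  read 1, top V: go to q_1, push XV → (q_1, 10, XV$)
  read 1, top X: go to q_1, push XV → (q_1, 0, XVV$)
  read 0, top X: go to q_0, push ε → (q_0, ε, VV$)
All input consumed in state q_0 with stack VV$.

VV$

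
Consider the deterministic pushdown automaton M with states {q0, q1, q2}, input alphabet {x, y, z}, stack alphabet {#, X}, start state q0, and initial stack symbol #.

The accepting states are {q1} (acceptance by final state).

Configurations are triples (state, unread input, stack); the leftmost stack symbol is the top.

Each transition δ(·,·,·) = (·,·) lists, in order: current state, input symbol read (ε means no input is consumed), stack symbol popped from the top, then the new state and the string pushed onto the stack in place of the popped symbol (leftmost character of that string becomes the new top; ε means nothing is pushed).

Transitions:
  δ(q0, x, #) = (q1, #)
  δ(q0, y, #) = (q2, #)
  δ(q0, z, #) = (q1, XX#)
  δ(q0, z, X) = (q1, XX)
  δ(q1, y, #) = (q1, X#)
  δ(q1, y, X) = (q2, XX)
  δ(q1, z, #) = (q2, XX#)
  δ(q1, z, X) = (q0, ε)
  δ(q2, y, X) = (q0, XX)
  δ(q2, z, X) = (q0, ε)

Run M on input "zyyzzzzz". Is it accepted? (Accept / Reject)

Accept

(q0, zyyzzzzz, #)
  read z, top #: go to q1, push XX# → (q1, yyzzzzz, XX#)
  read y, top X: go to q2, push XX → (q2, yzzzzz, XXX#)
  read y, top X: go to q0, push XX → (q0, zzzzz, XXXX#)
  read z, top X: go to q1, push XX → (q1, zzzz, XXXXX#)
  read z, top X: go to q0, push ε → (q0, zzz, XXXX#)
  read z, top X: go to q1, push XX → (q1, zz, XXXXX#)
  read z, top X: go to q0, push ε → (q0, z, XXXX#)
  read z, top X: go to q1, push XX → (q1, ε, XXXXX#)
All input consumed; state q1 ∈ F.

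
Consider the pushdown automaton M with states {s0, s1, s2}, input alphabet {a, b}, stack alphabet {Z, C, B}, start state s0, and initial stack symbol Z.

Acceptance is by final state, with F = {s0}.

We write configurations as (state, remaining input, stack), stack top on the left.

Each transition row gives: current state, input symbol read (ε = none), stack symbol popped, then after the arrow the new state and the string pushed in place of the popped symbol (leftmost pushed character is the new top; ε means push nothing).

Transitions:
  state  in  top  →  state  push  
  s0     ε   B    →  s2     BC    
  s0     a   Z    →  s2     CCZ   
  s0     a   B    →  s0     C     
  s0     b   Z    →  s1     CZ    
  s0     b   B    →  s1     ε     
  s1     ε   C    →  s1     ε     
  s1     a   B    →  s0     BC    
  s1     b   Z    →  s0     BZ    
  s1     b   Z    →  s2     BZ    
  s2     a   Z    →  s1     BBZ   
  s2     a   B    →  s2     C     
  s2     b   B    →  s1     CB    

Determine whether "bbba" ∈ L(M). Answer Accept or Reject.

Accept

One accepting computation: (s0, bbba, Z) ⊢ (s1, bba, CZ) ⊢ (s1, bba, Z) ⊢ (s2, ba, BZ) ⊢ (s1, a, CBZ) ⊢ (s1, a, BZ) ⊢ (s0, ε, BCZ)
All input consumed and state s0 ∈ F.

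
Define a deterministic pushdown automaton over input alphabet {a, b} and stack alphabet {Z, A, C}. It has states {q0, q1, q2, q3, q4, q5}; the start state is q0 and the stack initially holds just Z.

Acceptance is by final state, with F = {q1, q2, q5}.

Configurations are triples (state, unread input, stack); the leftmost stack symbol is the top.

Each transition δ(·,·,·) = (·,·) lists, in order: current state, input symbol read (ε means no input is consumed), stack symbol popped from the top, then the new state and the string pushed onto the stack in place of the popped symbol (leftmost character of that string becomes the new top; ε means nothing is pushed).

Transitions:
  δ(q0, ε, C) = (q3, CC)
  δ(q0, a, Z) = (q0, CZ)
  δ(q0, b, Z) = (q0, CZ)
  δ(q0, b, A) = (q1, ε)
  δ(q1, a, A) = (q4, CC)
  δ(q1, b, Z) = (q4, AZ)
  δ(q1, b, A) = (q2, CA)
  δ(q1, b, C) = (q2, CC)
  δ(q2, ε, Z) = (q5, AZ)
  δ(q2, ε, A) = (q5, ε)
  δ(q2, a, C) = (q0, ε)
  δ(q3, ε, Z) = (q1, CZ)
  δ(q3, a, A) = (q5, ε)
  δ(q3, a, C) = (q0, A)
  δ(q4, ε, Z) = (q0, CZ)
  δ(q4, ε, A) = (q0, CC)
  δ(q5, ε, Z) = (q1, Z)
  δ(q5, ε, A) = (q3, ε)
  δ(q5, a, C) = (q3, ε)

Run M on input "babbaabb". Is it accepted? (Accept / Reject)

Accept

(q0, babbaabb, Z) ⊢ (q0, abbaabb, CZ) ⊢ (q3, abbaabb, CCZ) ⊢ (q0, bbaabb, ACZ) ⊢ (q1, baabb, CZ) ⊢ (q2, aabb, CCZ) ⊢ (q0, abb, CZ) ⊢ (q3, abb, CCZ) ⊢ (q0, bb, ACZ) ⊢ (q1, b, CZ) ⊢ (q2, ε, CCZ)
All input consumed; state q2 ∈ F.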